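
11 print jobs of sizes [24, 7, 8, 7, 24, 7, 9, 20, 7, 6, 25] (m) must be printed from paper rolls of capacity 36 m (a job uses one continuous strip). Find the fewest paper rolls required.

Total = 25 + 24 + 24 + 20 + 9 + 8 + 7 + 7 + 7 + 7 + 6 = 144 m.
Lower bound: ⌈144/36⌉ = 4 paper rolls.
A packing using 5 paper rolls:
  roll 1: 25 + 9 = 34
  roll 2: 24 + 8 = 32
  roll 3: 24 + 7 = 31
  roll 4: 20 + 7 + 7 = 34
  roll 5: 7 + 6 = 13
No arrangement into 4 paper rolls stays within capacity, so 5 is optimal.

5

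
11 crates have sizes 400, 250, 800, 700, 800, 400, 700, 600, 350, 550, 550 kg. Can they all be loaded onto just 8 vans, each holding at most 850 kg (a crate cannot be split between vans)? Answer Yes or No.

No

Total = 6100 kg; ⌈6100/850⌉ = 8.
The bound of 8 does not rule out 8, but exhaustive search shows no assignment into 8 vans of capacity 850 kg exists — the minimum is 9.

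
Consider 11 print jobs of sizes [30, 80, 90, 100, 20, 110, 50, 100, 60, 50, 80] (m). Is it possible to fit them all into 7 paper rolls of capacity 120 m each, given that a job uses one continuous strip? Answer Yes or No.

No

Total = 770 m; ⌈770/120⌉ = 7.
The bound of 7 does not rule out 7, but exhaustive search shows no assignment into 7 paper rolls of capacity 120 m exists — the minimum is 8.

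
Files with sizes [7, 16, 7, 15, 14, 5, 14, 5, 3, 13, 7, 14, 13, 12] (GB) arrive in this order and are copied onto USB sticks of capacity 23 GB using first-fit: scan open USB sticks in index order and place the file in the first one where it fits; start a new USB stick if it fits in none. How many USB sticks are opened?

  7 → USB stick 1 (new)  [load 7/23]
  16 → USB stick 1  [load 23/23]
  7 → USB stick 2 (new)  [load 7/23]
  15 → USB stick 2  [load 22/23]
  14 → USB stick 3 (new)  [load 14/23]
  5 → USB stick 3  [load 19/23]
  14 → USB stick 4 (new)  [load 14/23]
  5 → USB stick 4  [load 19/23]
  3 → USB stick 3  [load 22/23]
  13 → USB stick 5 (new)  [load 13/23]
  7 → USB stick 5  [load 20/23]
  14 → USB stick 6 (new)  [load 14/23]
  13 → USB stick 7 (new)  [load 13/23]
  12 → USB stick 8 (new)  [load 12/23]
8 USB sticks opened.

8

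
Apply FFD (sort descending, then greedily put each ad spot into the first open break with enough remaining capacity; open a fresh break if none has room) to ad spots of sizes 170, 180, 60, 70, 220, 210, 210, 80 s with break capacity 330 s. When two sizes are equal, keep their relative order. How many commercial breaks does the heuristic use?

Sorted descending: 220, 210, 210, 180, 170, 80, 70, 60.
  220 → break 1 (new)  [load 220/330]
  210 → break 2 (new)  [load 210/330]
  210 → break 3 (new)  [load 210/330]
  180 → break 4 (new)  [load 180/330]
  170 → break 5 (new)  [load 170/330]
  80 → break 1  [load 300/330]
  70 → break 2  [load 280/330]
  60 → break 3  [load 270/330]
5 commercial breaks opened.

5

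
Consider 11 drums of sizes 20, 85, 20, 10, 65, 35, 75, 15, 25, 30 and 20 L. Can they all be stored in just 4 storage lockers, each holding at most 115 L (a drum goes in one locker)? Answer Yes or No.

Yes

A valid assignment using 4 storage lockers:
  locker 1: 85 + 30 = 115
  locker 2: 75 + 35 = 110
  locker 3: 65 + 25 + 20 = 110
  locker 4: 20 + 20 + 15 + 10 = 65
Every load is within 115 L, so 4 storage lockers suffice.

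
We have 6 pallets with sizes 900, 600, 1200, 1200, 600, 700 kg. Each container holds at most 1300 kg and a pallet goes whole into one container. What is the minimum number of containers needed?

5

Total = 1200 + 1200 + 900 + 700 + 600 + 600 = 5200 kg.
Lower bound: ⌈5200/1300⌉ = 4 containers.
A packing using 5 containers:
  container 1: 1200 = 1200
  container 2: 1200 = 1200
  container 3: 900 = 900
  container 4: 700 + 600 = 1300
  container 5: 600 = 600
No arrangement into 4 containers stays within capacity, so 5 is optimal.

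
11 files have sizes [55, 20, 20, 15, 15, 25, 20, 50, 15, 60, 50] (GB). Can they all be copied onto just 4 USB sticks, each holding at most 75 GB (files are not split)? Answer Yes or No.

No

Total = 345 GB; ⌈345/75⌉ = 5.
At least 5 USB sticks are required, but only 4 are allowed.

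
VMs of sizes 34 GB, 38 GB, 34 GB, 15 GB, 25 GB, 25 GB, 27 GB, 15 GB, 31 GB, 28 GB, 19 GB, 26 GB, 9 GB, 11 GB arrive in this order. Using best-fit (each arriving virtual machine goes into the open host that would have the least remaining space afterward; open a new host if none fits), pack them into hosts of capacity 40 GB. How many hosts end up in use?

  34 → host 1 (new)  [load 34/40]
  38 → host 2 (new)  [load 38/40]
  34 → host 3 (new)  [load 34/40]
  15 → host 4 (new)  [load 15/40]
  25 → host 4  [load 40/40]
  25 → host 5 (new)  [load 25/40]
  27 → host 6 (new)  [load 27/40]
  15 → host 5  [load 40/40]
  31 → host 7 (new)  [load 31/40]
  28 → host 8 (new)  [load 28/40]
  19 → host 9 (new)  [load 19/40]
  26 → host 10 (new)  [load 26/40]
  9 → host 7  [load 40/40]
  11 → host 8  [load 39/40]
10 hosts opened.

10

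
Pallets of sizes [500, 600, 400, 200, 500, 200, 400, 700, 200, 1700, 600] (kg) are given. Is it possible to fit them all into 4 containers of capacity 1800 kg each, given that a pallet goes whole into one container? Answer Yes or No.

A valid assignment using 4 containers:
  container 1: 1700 = 1700
  container 2: 700 + 600 + 500 = 1800
  container 3: 600 + 500 + 400 + 200 = 1700
  container 4: 400 + 200 + 200 = 800
Every load is within 1800 kg, so 4 containers suffice.

Yes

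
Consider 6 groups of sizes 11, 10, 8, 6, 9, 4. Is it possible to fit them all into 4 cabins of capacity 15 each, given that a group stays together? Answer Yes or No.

A valid assignment using 4 cabins:
  cabin 1: 11 + 4 = 15
  cabin 2: 10 = 10
  cabin 3: 9 + 6 = 15
  cabin 4: 8 = 8
Every load is within 15, so 4 cabins suffice.

Yes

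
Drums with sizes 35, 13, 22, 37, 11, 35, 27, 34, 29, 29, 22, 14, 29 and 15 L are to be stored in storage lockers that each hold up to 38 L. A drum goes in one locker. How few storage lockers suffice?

11

Total = 37 + 35 + 35 + 34 + 29 + 29 + 29 + 27 + 22 + 22 + 15 + 14 + 13 + 11 = 352 L.
Lower bound: ⌈352/38⌉ = 10 storage lockers.
A packing using 11 storage lockers:
  locker 1: 37 = 37
  locker 2: 35 = 35
  locker 3: 35 = 35
  locker 4: 34 = 34
  locker 5: 29 = 29
  locker 6: 29 = 29
  locker 7: 29 = 29
  locker 8: 27 + 11 = 38
  locker 9: 22 + 15 = 37
  locker 10: 22 + 14 = 36
  locker 11: 13 = 13
No arrangement into 10 storage lockers stays within capacity, so 11 is optimal.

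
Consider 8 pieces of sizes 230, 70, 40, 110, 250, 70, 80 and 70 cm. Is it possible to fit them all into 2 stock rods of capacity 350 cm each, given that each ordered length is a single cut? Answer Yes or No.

No

Total = 920 cm; ⌈920/350⌉ = 3.
At least 3 stock rods are required, but only 2 are allowed.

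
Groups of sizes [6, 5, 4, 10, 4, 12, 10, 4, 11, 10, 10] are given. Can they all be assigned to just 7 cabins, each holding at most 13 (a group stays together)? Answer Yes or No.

Total = 86; ⌈86/13⌉ = 7.
The bound of 7 does not rule out 7, but exhaustive search shows no assignment into 7 cabins of capacity 13 exists — the minimum is 8.

No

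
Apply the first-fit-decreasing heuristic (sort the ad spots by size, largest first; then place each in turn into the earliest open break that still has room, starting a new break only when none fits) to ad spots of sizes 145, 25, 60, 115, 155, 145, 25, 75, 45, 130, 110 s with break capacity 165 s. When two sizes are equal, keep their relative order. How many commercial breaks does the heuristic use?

7

Sorted descending: 155, 145, 145, 130, 115, 110, 75, 60, 45, 25, 25.
  155 → break 1 (new)  [load 155/165]
  145 → break 2 (new)  [load 145/165]
  145 → break 3 (new)  [load 145/165]
  130 → break 4 (new)  [load 130/165]
  115 → break 5 (new)  [load 115/165]
  110 → break 6 (new)  [load 110/165]
  75 → break 7 (new)  [load 75/165]
  60 → break 7  [load 135/165]
  45 → break 5  [load 160/165]
  25 → break 4  [load 155/165]
  25 → break 6  [load 135/165]
7 commercial breaks opened.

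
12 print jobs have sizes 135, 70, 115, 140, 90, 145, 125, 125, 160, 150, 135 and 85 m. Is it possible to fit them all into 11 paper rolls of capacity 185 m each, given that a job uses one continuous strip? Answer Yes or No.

Yes

A valid assignment using 10 paper rolls:
  roll 1: 160 = 160
  roll 2: 150 = 150
  roll 3: 145 = 145
  roll 4: 140 = 140
  roll 5: 135 = 135
  roll 6: 135 = 135
  roll 7: 125 = 125
  roll 8: 125 = 125
  roll 9: 115 + 70 = 185
  roll 10: 90 + 85 = 175
That uses only 10 ≤ 11, so 11 paper rolls are enough.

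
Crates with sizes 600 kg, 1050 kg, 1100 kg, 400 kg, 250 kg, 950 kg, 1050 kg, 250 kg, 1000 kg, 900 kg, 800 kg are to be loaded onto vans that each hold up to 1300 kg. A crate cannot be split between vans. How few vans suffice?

8

Total = 1100 + 1050 + 1050 + 1000 + 950 + 900 + 800 + 600 + 400 + 250 + 250 = 8350 kg.
Lower bound: ⌈8350/1300⌉ = 7 vans.
A packing using 8 vans:
  van 1: 1100 = 1100
  van 2: 1050 + 250 = 1300
  van 3: 1050 + 250 = 1300
  van 4: 1000 = 1000
  van 5: 950 = 950
  van 6: 900 + 400 = 1300
  van 7: 800 = 800
  van 8: 600 = 600
No arrangement into 7 vans stays within capacity, so 8 is optimal.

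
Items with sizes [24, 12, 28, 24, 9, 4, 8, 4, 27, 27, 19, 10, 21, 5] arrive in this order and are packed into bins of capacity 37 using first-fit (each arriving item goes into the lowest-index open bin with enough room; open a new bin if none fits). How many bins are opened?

7

  24 → bin 1 (new)  [load 24/37]
  12 → bin 1  [load 36/37]
  28 → bin 2 (new)  [load 28/37]
  24 → bin 3 (new)  [load 24/37]
  9 → bin 2  [load 37/37]
  4 → bin 3  [load 28/37]
  8 → bin 3  [load 36/37]
  4 → bin 4 (new)  [load 4/37]
  27 → bin 4  [load 31/37]
  27 → bin 5 (new)  [load 27/37]
  19 → bin 6 (new)  [load 19/37]
  10 → bin 5  [load 37/37]
  21 → bin 7 (new)  [load 21/37]
  5 → bin 4  [load 36/37]
7 bins opened.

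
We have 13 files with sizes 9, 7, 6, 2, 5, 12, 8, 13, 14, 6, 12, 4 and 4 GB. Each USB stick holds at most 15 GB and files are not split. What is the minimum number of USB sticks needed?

8

Total = 14 + 13 + 12 + 12 + 9 + 8 + 7 + 6 + 6 + 5 + 4 + 4 + 2 = 102 GB.
Lower bound: ⌈102/15⌉ = 7 USB sticks.
A packing using 8 USB sticks:
  USB stick 1: 14 = 14
  USB stick 2: 13 + 2 = 15
  USB stick 3: 12 = 12
  USB stick 4: 12 = 12
  USB stick 5: 9 + 6 = 15
  USB stick 6: 8 + 7 = 15
  USB stick 7: 6 + 5 + 4 = 15
  USB stick 8: 4 = 4
No arrangement into 7 USB sticks stays within capacity, so 8 is optimal.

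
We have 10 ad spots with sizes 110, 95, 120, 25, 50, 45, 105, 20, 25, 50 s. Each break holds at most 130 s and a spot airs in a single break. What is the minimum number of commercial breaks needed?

Total = 120 + 110 + 105 + 95 + 50 + 50 + 45 + 25 + 25 + 20 = 645 s.
Lower bound: ⌈645/130⌉ = 5 commercial breaks.
A packing using 6 commercial breaks:
  break 1: 120 = 120
  break 2: 110 + 20 = 130
  break 3: 105 + 25 = 130
  break 4: 95 + 25 = 120
  break 5: 50 + 50 = 100
  break 6: 45 = 45
No arrangement into 5 commercial breaks stays within capacity, so 6 is optimal.

6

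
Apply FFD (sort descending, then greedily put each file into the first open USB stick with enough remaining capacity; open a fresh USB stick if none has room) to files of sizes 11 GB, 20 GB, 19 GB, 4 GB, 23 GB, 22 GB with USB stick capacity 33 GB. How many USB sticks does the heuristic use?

Sorted descending: 23, 22, 20, 19, 11, 4.
  23 → USB stick 1 (new)  [load 23/33]
  22 → USB stick 2 (new)  [load 22/33]
  20 → USB stick 3 (new)  [load 20/33]
  19 → USB stick 4 (new)  [load 19/33]
  11 → USB stick 2  [load 33/33]
  4 → USB stick 1  [load 27/33]
4 USB sticks opened.

4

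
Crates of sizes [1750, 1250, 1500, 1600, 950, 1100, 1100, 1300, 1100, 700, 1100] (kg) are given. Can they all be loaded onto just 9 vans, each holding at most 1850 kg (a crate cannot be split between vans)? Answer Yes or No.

Total = 13450 kg; ⌈13450/1850⌉ = 8.
10 crates each exceed half the capacity and cannot share a van, forcing at least 10 vans.
At least 10 vans are required, but only 9 are allowed.

No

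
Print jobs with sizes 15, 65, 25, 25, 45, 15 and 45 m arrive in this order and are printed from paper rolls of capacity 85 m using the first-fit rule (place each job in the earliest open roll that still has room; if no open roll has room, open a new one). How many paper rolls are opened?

  15 → roll 1 (new)  [load 15/85]
  65 → roll 1  [load 80/85]
  25 → roll 2 (new)  [load 25/85]
  25 → roll 2  [load 50/85]
  45 → roll 3 (new)  [load 45/85]
  15 → roll 2  [load 65/85]
  45 → roll 4 (new)  [load 45/85]
4 paper rolls opened.

4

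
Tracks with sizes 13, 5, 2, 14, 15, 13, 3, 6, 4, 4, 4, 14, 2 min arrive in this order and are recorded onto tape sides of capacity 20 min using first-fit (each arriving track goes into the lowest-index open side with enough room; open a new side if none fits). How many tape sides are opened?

  13 → side 1 (new)  [load 13/20]
  5 → side 1  [load 18/20]
  2 → side 1  [load 20/20]
  14 → side 2 (new)  [load 14/20]
  15 → side 3 (new)  [load 15/20]
  13 → side 4 (new)  [load 13/20]
  3 → side 2  [load 17/20]
  6 → side 4  [load 19/20]
  4 → side 3  [load 19/20]
  4 → side 5 (new)  [load 4/20]
  4 → side 5  [load 8/20]
  14 → side 6 (new)  [load 14/20]
  2 → side 2  [load 19/20]
6 tape sides opened.

6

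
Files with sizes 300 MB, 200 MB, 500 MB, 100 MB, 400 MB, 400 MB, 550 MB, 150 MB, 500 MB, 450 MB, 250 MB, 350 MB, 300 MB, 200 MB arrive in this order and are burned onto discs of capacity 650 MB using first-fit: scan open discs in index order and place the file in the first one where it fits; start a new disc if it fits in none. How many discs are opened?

8

  300 → disc 1 (new)  [load 300/650]
  200 → disc 1  [load 500/650]
  500 → disc 2 (new)  [load 500/650]
  100 → disc 1  [load 600/650]
  400 → disc 3 (new)  [load 400/650]
  400 → disc 4 (new)  [load 400/650]
  550 → disc 5 (new)  [load 550/650]
  150 → disc 2  [load 650/650]
  500 → disc 6 (new)  [load 500/650]
  450 → disc 7 (new)  [load 450/650]
  250 → disc 3  [load 650/650]
  350 → disc 8 (new)  [load 350/650]
  300 → disc 8  [load 650/650]
  200 → disc 4  [load 600/650]
8 discs opened.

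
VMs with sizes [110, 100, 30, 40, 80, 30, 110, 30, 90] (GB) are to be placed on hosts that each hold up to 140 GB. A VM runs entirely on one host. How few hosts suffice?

Total = 110 + 110 + 100 + 90 + 80 + 40 + 30 + 30 + 30 = 620 GB.
Lower bound: ⌈620/140⌉ = 5 hosts.
A packing using 5 hosts:
  host 1: 110 + 30 = 140
  host 2: 110 + 30 = 140
  host 3: 100 + 40 = 140
  host 4: 90 + 30 = 120
  host 5: 80 = 80
This matches the lower bound, so 5 is optimal.

5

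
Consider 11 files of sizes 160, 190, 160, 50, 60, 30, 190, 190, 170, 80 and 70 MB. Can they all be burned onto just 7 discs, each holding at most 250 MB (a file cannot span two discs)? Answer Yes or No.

A valid assignment using 6 discs:
  disc 1: 190 + 60 = 250
  disc 2: 190 + 50 = 240
  disc 3: 190 + 30 = 220
  disc 4: 170 + 80 = 250
  disc 5: 160 + 70 = 230
  disc 6: 160 = 160
That uses only 6 ≤ 7, so 7 discs are enough.

Yes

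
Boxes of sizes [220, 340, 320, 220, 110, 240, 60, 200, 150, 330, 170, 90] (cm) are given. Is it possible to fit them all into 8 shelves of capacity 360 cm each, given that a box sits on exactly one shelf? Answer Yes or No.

Yes

A valid assignment using 8 shelves:
  shelf 1: 340 = 340
  shelf 2: 330 = 330
  shelf 3: 320 = 320
  shelf 4: 240 + 110 = 350
  shelf 5: 220 + 90 = 310
  shelf 6: 220 + 60 = 280
  shelf 7: 200 + 150 = 350
  shelf 8: 170 = 170
Every load is within 360 cm, so 8 shelves suffice.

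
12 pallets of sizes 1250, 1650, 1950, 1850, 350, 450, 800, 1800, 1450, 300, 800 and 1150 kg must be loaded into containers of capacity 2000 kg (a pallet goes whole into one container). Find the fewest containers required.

8

Total = 1950 + 1850 + 1800 + 1650 + 1450 + 1250 + 1150 + 800 + 800 + 450 + 350 + 300 = 13800 kg.
Lower bound: ⌈13800/2000⌉ = 7 containers.
A packing using 8 containers:
  container 1: 1950 = 1950
  container 2: 1850 = 1850
  container 3: 1800 = 1800
  container 4: 1650 + 350 = 2000
  container 5: 1450 + 450 = 1900
  container 6: 1250 + 300 = 1550
  container 7: 1150 + 800 = 1950
  container 8: 800 = 800
No arrangement into 7 containers stays within capacity, so 8 is optimal.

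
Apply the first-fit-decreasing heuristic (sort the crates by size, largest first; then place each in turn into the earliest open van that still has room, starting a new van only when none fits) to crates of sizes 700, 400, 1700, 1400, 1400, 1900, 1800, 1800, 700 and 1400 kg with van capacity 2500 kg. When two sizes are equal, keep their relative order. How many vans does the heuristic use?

Sorted descending: 1900, 1800, 1800, 1700, 1400, 1400, 1400, 700, 700, 400.
  1900 → van 1 (new)  [load 1900/2500]
  1800 → van 2 (new)  [load 1800/2500]
  1800 → van 3 (new)  [load 1800/2500]
  1700 → van 4 (new)  [load 1700/2500]
  1400 → van 5 (new)  [load 1400/2500]
  1400 → van 6 (new)  [load 1400/2500]
  1400 → van 7 (new)  [load 1400/2500]
  700 → van 2  [load 2500/2500]
  700 → van 3  [load 2500/2500]
  400 → van 1  [load 2300/2500]
7 vans opened.

7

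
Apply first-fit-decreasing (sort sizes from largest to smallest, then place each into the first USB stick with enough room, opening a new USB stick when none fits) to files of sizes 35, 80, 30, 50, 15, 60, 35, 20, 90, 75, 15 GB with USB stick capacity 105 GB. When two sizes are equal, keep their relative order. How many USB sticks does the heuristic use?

5

Sorted descending: 90, 80, 75, 60, 50, 35, 35, 30, 20, 15, 15.
  90 → USB stick 1 (new)  [load 90/105]
  80 → USB stick 2 (new)  [load 80/105]
  75 → USB stick 3 (new)  [load 75/105]
  60 → USB stick 4 (new)  [load 60/105]
  50 → USB stick 5 (new)  [load 50/105]
  35 → USB stick 4  [load 95/105]
  35 → USB stick 5  [load 85/105]
  30 → USB stick 3  [load 105/105]
  20 → USB stick 2  [load 100/105]
  15 → USB stick 1  [load 105/105]
  15 → USB stick 5  [load 100/105]
5 USB sticks opened.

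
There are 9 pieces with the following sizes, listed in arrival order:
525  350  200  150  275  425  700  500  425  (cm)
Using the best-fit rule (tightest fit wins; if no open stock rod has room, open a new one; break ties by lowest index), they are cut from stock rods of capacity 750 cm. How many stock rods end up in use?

6

  525 → stock rod 1 (new)  [load 525/750]
  350 → stock rod 2 (new)  [load 350/750]
  200 → stock rod 1  [load 725/750]
  150 → stock rod 2  [load 500/750]
  275 → stock rod 3 (new)  [load 275/750]
  425 → stock rod 3  [load 700/750]
  700 → stock rod 4 (new)  [load 700/750]
  500 → stock rod 5 (new)  [load 500/750]
  425 → stock rod 6 (new)  [load 425/750]
6 stock rods opened.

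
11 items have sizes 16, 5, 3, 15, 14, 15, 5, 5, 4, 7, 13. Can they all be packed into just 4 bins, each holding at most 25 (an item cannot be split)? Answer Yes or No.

Total = 102; ⌈102/25⌉ = 5.
At least 5 bins are required, but only 4 are allowed.

No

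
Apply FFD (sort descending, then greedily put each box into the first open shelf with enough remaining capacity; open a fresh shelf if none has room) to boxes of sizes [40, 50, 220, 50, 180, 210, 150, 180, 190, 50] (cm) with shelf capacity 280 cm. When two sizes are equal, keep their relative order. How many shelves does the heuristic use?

6

Sorted descending: 220, 210, 190, 180, 180, 150, 50, 50, 50, 40.
  220 → shelf 1 (new)  [load 220/280]
  210 → shelf 2 (new)  [load 210/280]
  190 → shelf 3 (new)  [load 190/280]
  180 → shelf 4 (new)  [load 180/280]
  180 → shelf 5 (new)  [load 180/280]
  150 → shelf 6 (new)  [load 150/280]
  50 → shelf 1  [load 270/280]
  50 → shelf 2  [load 260/280]
  50 → shelf 3  [load 240/280]
  40 → shelf 3  [load 280/280]
6 shelves opened.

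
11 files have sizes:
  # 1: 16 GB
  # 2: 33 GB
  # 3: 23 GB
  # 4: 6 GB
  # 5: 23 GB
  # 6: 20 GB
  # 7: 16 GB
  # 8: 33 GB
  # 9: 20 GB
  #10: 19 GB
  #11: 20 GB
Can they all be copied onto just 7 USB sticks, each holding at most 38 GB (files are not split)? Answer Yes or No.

Total = 229 GB; ⌈229/38⌉ = 7.
The bound of 7 does not rule out 7, but exhaustive search shows no assignment into 7 USB sticks of capacity 38 GB exists — the minimum is 8.

No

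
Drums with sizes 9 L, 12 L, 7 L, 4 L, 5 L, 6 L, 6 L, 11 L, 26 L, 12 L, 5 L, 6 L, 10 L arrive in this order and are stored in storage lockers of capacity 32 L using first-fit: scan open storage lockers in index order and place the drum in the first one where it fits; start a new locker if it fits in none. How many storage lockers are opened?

4

  9 → locker 1 (new)  [load 9/32]
  12 → locker 1  [load 21/32]
  7 → locker 1  [load 28/32]
  4 → locker 1  [load 32/32]
  5 → locker 2 (new)  [load 5/32]
  6 → locker 2  [load 11/32]
  6 → locker 2  [load 17/32]
  11 → locker 2  [load 28/32]
  26 → locker 3 (new)  [load 26/32]
  12 → locker 4 (new)  [load 12/32]
  5 → locker 3  [load 31/32]
  6 → locker 4  [load 18/32]
  10 → locker 4  [load 28/32]
4 storage lockers opened.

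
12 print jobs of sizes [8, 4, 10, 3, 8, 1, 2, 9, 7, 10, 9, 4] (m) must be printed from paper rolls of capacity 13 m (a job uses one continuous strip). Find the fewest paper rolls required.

7

Total = 10 + 10 + 9 + 9 + 8 + 8 + 7 + 4 + 4 + 3 + 2 + 1 = 75 m.
Lower bound: ⌈75/13⌉ = 6 paper rolls.
Also, 7 print jobs each exceed 13/2 m, and no two of those can share a roll, so at least 7 paper rolls are needed.
A packing using 7 paper rolls:
  roll 1: 10 + 3 = 13
  roll 2: 10 + 2 + 1 = 13
  roll 3: 9 + 4 = 13
  roll 4: 9 + 4 = 13
  roll 5: 8 = 8
  roll 6: 8 = 8
  roll 7: 7 = 7
This matches the lower bound, so 7 is optimal.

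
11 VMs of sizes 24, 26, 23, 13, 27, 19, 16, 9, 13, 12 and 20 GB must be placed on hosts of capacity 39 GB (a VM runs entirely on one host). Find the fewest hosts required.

6

Total = 27 + 26 + 24 + 23 + 20 + 19 + 16 + 13 + 13 + 12 + 9 = 202 GB.
Lower bound: ⌈202/39⌉ = 6 hosts.
A packing using 6 hosts:
  host 1: 27 + 12 = 39
  host 2: 26 + 13 = 39
  host 3: 24 + 13 = 37
  host 4: 23 + 16 = 39
  host 5: 20 + 19 = 39
  host 6: 9 = 9
This matches the lower bound, so 6 is optimal.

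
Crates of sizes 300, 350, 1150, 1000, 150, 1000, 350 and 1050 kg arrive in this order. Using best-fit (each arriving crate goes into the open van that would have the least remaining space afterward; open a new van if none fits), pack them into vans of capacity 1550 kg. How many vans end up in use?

5

  300 → van 1 (new)  [load 300/1550]
  350 → van 1  [load 650/1550]
  1150 → van 2 (new)  [load 1150/1550]
  1000 → van 3 (new)  [load 1000/1550]
  150 → van 2  [load 1300/1550]
  1000 → van 4 (new)  [load 1000/1550]
  350 → van 3  [load 1350/1550]
  1050 → van 5 (new)  [load 1050/1550]
5 vans opened.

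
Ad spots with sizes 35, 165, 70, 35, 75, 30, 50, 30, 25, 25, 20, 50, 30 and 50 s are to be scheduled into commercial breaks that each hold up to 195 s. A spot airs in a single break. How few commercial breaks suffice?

Total = 165 + 75 + 70 + 50 + 50 + 50 + 35 + 35 + 30 + 30 + 30 + 25 + 25 + 20 = 690 s.
Lower bound: ⌈690/195⌉ = 4 commercial breaks.
A packing using 4 commercial breaks:
  break 1: 165 + 30 = 195
  break 2: 75 + 70 + 50 = 195
  break 3: 50 + 50 + 35 + 35 + 25 = 195
  break 4: 30 + 30 + 25 + 20 = 105
This matches the lower bound, so 4 is optimal.

4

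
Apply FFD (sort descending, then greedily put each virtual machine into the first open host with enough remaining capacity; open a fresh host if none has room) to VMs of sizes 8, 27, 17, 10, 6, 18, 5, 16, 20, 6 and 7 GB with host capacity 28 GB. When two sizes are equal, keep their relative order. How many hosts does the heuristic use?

Sorted descending: 27, 20, 18, 17, 16, 10, 8, 7, 6, 6, 5.
  27 → host 1 (new)  [load 27/28]
  20 → host 2 (new)  [load 20/28]
  18 → host 3 (new)  [load 18/28]
  17 → host 4 (new)  [load 17/28]
  16 → host 5 (new)  [load 16/28]
  10 → host 3  [load 28/28]
  8 → host 2  [load 28/28]
  7 → host 4  [load 24/28]
  6 → host 5  [load 22/28]
  6 → host 5  [load 28/28]
  5 → host 6 (new)  [load 5/28]
6 hosts opened.

6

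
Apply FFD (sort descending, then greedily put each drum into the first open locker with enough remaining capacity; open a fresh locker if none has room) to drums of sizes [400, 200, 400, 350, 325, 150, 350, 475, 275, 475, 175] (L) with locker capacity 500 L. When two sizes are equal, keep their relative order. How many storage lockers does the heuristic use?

Sorted descending: 475, 475, 400, 400, 350, 350, 325, 275, 200, 175, 150.
  475 → locker 1 (new)  [load 475/500]
  475 → locker 2 (new)  [load 475/500]
  400 → locker 3 (new)  [load 400/500]
  400 → locker 4 (new)  [load 400/500]
  350 → locker 5 (new)  [load 350/500]
  350 → locker 6 (new)  [load 350/500]
  325 → locker 7 (new)  [load 325/500]
  275 → locker 8 (new)  [load 275/500]
  200 → locker 8  [load 475/500]
  175 → locker 7  [load 500/500]
  150 → locker 5  [load 500/500]
8 storage lockers opened.

8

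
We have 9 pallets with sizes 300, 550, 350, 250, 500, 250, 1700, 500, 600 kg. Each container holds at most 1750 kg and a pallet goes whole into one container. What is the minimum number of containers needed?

3

Total = 1700 + 600 + 550 + 500 + 500 + 350 + 300 + 250 + 250 = 5000 kg.
Lower bound: ⌈5000/1750⌉ = 3 containers.
A packing using 3 containers:
  container 1: 1700 = 1700
  container 2: 600 + 550 + 500 = 1650
  container 3: 500 + 350 + 300 + 250 + 250 = 1650
This matches the lower bound, so 3 is optimal.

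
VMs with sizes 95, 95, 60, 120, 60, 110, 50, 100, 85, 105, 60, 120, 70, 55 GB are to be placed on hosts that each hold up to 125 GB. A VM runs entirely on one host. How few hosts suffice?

Total = 120 + 120 + 110 + 105 + 100 + 95 + 95 + 85 + 70 + 60 + 60 + 60 + 55 + 50 = 1185 GB.
Lower bound: ⌈1185/125⌉ = 10 hosts.
A packing using 11 hosts:
  host 1: 120 = 120
  host 2: 120 = 120
  host 3: 110 = 110
  host 4: 105 = 105
  host 5: 100 = 100
  host 6: 95 = 95
  host 7: 95 = 95
  host 8: 85 = 85
  host 9: 70 + 55 = 125
  host 10: 60 + 60 = 120
  host 11: 60 + 50 = 110
No arrangement into 10 hosts stays within capacity, so 11 is optimal.

11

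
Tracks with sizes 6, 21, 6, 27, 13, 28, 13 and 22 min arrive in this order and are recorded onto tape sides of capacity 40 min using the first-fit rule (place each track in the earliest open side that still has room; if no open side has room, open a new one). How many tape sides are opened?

  6 → side 1 (new)  [load 6/40]
  21 → side 1  [load 27/40]
  6 → side 1  [load 33/40]
  27 → side 2 (new)  [load 27/40]
  13 → side 2  [load 40/40]
  28 → side 3 (new)  [load 28/40]
  13 → side 4 (new)  [load 13/40]
  22 → side 4  [load 35/40]
4 tape sides opened.

4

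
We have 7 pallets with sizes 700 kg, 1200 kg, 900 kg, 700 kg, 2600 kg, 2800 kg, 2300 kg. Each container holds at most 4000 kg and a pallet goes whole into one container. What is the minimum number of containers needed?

Total = 2800 + 2600 + 2300 + 1200 + 900 + 700 + 700 = 11200 kg.
Lower bound: ⌈11200/4000⌉ = 3 containers.
A packing using 3 containers:
  container 1: 2800 + 1200 = 4000
  container 2: 2600 + 900 = 3500
  container 3: 2300 + 700 + 700 = 3700
This matches the lower bound, so 3 is optimal.

3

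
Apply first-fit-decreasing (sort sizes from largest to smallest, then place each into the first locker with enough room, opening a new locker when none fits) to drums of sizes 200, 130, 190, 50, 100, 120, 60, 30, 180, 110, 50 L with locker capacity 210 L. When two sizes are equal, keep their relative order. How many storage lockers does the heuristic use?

Sorted descending: 200, 190, 180, 130, 120, 110, 100, 60, 50, 50, 30.
  200 → locker 1 (new)  [load 200/210]
  190 → locker 2 (new)  [load 190/210]
  180 → locker 3 (new)  [load 180/210]
  130 → locker 4 (new)  [load 130/210]
  120 → locker 5 (new)  [load 120/210]
  110 → locker 6 (new)  [load 110/210]
  100 → locker 6  [load 210/210]
  60 → locker 4  [load 190/210]
  50 → locker 5  [load 170/210]
  50 → locker 7 (new)  [load 50/210]
  30 → locker 3  [load 210/210]
7 storage lockers opened.

7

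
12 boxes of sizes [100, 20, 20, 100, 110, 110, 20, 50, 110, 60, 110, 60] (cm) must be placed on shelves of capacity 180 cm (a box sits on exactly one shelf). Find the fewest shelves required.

Total = 110 + 110 + 110 + 110 + 100 + 100 + 60 + 60 + 50 + 20 + 20 + 20 = 870 cm.
Lower bound: ⌈870/180⌉ = 5 shelves.
Also, 6 boxes each exceed 90 cm, and no two of those can share a shelf, so at least 6 shelves are needed.
A packing using 6 shelves:
  shelf 1: 110 + 60 = 170
  shelf 2: 110 + 60 = 170
  shelf 3: 110 + 50 + 20 = 180
  shelf 4: 110 + 20 + 20 = 150
  shelf 5: 100 = 100
  shelf 6: 100 = 100
This matches the lower bound, so 6 is optimal.

6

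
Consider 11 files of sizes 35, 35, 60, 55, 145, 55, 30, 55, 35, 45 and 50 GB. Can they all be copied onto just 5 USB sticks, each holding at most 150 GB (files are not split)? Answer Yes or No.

Yes

A valid assignment using 5 USB sticks:
  USB stick 1: 145 = 145
  USB stick 2: 60 + 55 + 35 = 150
  USB stick 3: 55 + 55 + 35 = 145
  USB stick 4: 50 + 45 + 35 = 130
  USB stick 5: 30 = 30
Every load is within 150 GB, so 5 USB sticks suffice.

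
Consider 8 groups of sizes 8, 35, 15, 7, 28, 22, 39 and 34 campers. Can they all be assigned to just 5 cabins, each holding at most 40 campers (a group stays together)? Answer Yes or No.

Total = 188 campers; ⌈188/40⌉ = 5.
The bound of 5 does not rule out 5, but exhaustive search shows no assignment into 5 cabins of capacity 40 campers exists — the minimum is 6.

No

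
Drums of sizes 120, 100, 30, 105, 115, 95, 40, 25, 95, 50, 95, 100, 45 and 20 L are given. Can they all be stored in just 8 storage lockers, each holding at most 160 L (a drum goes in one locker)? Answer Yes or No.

A valid assignment using 8 storage lockers:
  locker 1: 120 + 40 = 160
  locker 2: 115 + 45 = 160
  locker 3: 105 + 50 = 155
  locker 4: 100 + 30 + 25 = 155
  locker 5: 100 + 20 = 120
  locker 6: 95 = 95
  locker 7: 95 = 95
  locker 8: 95 = 95
Every load is within 160 L, so 8 storage lockers suffice.

Yes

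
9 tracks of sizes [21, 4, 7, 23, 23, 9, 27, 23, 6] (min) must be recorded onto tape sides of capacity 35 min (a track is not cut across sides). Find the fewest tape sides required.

Total = 27 + 23 + 23 + 23 + 21 + 9 + 7 + 6 + 4 = 143 min.
Lower bound: ⌈143/35⌉ = 5 tape sides.
A packing using 5 tape sides:
  side 1: 27 + 7 = 34
  side 2: 23 + 9 = 32
  side 3: 23 + 6 + 4 = 33
  side 4: 23 = 23
  side 5: 21 = 21
This matches the lower bound, so 5 is optimal.

5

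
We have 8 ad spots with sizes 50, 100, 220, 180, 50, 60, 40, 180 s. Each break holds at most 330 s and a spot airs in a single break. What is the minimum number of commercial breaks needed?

3

Total = 220 + 180 + 180 + 100 + 60 + 50 + 50 + 40 = 880 s.
Lower bound: ⌈880/330⌉ = 3 commercial breaks.
A packing using 3 commercial breaks:
  break 1: 220 + 100 = 320
  break 2: 180 + 60 + 50 + 40 = 330
  break 3: 180 + 50 = 230
This matches the lower bound, so 3 is optimal.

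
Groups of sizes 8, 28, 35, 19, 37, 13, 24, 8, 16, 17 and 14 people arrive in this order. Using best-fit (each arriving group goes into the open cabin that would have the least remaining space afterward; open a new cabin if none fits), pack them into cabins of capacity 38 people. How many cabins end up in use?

7

  8 → cabin 1 (new)  [load 8/38]
  28 → cabin 1  [load 36/38]
  35 → cabin 2 (new)  [load 35/38]
  19 → cabin 3 (new)  [load 19/38]
  37 → cabin 4 (new)  [load 37/38]
  13 → cabin 3  [load 32/38]
  24 → cabin 5 (new)  [load 24/38]
  8 → cabin 5  [load 32/38]
  16 → cabin 6 (new)  [load 16/38]
  17 → cabin 6  [load 33/38]
  14 → cabin 7 (new)  [load 14/38]
7 cabins opened.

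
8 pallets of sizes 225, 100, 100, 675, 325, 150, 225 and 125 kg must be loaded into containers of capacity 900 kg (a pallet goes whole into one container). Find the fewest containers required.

3

Total = 675 + 325 + 225 + 225 + 150 + 125 + 100 + 100 = 1925 kg.
Lower bound: ⌈1925/900⌉ = 3 containers.
A packing using 3 containers:
  container 1: 675 + 225 = 900
  container 2: 325 + 225 + 150 + 125 = 825
  container 3: 100 + 100 = 200
This matches the lower bound, so 3 is optimal.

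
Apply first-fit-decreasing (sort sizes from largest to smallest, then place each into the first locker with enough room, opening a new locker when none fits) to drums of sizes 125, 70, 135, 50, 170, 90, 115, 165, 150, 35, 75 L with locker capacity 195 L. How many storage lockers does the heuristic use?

Sorted descending: 170, 165, 150, 135, 125, 115, 90, 75, 70, 50, 35.
  170 → locker 1 (new)  [load 170/195]
  165 → locker 2 (new)  [load 165/195]
  150 → locker 3 (new)  [load 150/195]
  135 → locker 4 (new)  [load 135/195]
  125 → locker 5 (new)  [load 125/195]
  115 → locker 6 (new)  [load 115/195]
  90 → locker 7 (new)  [load 90/195]
  75 → locker 6  [load 190/195]
  70 → locker 5  [load 195/195]
  50 → locker 4  [load 185/195]
  35 → locker 3  [load 185/195]
7 storage lockers opened.

7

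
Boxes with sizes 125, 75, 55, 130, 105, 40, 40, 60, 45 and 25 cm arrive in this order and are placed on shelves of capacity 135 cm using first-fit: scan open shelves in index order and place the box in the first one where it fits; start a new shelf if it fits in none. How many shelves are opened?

  125 → shelf 1 (new)  [load 125/135]
  75 → shelf 2 (new)  [load 75/135]
  55 → shelf 2  [load 130/135]
  130 → shelf 3 (new)  [load 130/135]
  105 → shelf 4 (new)  [load 105/135]
  40 → shelf 5 (new)  [load 40/135]
  40 → shelf 5  [load 80/135]
  60 → shelf 6 (new)  [load 60/135]
  45 → shelf 5  [load 125/135]
  25 → shelf 4  [load 130/135]
6 shelves opened.

6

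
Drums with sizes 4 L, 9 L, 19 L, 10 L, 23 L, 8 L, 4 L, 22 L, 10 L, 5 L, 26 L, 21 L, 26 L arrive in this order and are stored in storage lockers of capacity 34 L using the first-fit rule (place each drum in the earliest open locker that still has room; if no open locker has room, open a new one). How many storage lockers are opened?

7

  4 → locker 1 (new)  [load 4/34]
  9 → locker 1  [load 13/34]
  19 → locker 1  [load 32/34]
  10 → locker 2 (new)  [load 10/34]
  23 → locker 2  [load 33/34]
  8 → locker 3 (new)  [load 8/34]
  4 → locker 3  [load 12/34]
  22 → locker 3  [load 34/34]
  10 → locker 4 (new)  [load 10/34]
  5 → locker 4  [load 15/34]
  26 → locker 5 (new)  [load 26/34]
  21 → locker 6 (new)  [load 21/34]
  26 → locker 7 (new)  [load 26/34]
7 storage lockers opened.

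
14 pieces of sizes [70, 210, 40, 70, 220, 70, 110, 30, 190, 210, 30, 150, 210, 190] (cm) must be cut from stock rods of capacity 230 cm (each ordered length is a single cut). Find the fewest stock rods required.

9

Total = 220 + 210 + 210 + 210 + 190 + 190 + 150 + 110 + 70 + 70 + 70 + 40 + 30 + 30 = 1800 cm.
Lower bound: ⌈1800/230⌉ = 8 stock rods.
A packing using 9 stock rods:
  stock rod 1: 220 = 220
  stock rod 2: 210 = 210
  stock rod 3: 210 = 210
  stock rod 4: 210 = 210
  stock rod 5: 190 + 40 = 230
  stock rod 6: 190 + 30 = 220
  stock rod 7: 150 + 70 = 220
  stock rod 8: 110 + 70 + 30 = 210
  stock rod 9: 70 = 70
No arrangement into 8 stock rods stays within capacity, so 9 is optimal.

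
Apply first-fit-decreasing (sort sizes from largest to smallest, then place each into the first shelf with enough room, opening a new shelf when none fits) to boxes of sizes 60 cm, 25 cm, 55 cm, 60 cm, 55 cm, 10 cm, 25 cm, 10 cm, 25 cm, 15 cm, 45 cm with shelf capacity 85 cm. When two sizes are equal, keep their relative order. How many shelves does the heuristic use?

5

Sorted descending: 60, 60, 55, 55, 45, 25, 25, 25, 15, 10, 10.
  60 → shelf 1 (new)  [load 60/85]
  60 → shelf 2 (new)  [load 60/85]
  55 → shelf 3 (new)  [load 55/85]
  55 → shelf 4 (new)  [load 55/85]
  45 → shelf 5 (new)  [load 45/85]
  25 → shelf 1  [load 85/85]
  25 → shelf 2  [load 85/85]
  25 → shelf 3  [load 80/85]
  15 → shelf 4  [load 70/85]
  10 → shelf 4  [load 80/85]
  10 → shelf 5  [load 55/85]
5 shelves opened.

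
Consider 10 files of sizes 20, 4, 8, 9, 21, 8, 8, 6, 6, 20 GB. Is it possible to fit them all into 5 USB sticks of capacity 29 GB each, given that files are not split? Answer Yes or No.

Yes

A valid assignment using 4 USB sticks:
  USB stick 1: 21 + 8 = 29
  USB stick 2: 20 + 9 = 29
  USB stick 3: 20 + 8 = 28
  USB stick 4: 8 + 6 + 6 + 4 = 24
That uses only 4 ≤ 5, so 5 USB sticks are enough.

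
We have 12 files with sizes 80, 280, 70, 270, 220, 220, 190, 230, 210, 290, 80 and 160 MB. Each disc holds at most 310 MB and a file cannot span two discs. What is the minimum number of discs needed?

9

Total = 290 + 280 + 270 + 230 + 220 + 220 + 210 + 190 + 160 + 80 + 80 + 70 = 2300 MB.
Lower bound: ⌈2300/310⌉ = 8 discs.
Also, 9 files each exceed 155 MB, and no two of those can share a disc, so at least 9 discs are needed.
A packing using 9 discs:
  disc 1: 290 = 290
  disc 2: 280 = 280
  disc 3: 270 = 270
  disc 4: 230 + 80 = 310
  disc 5: 220 + 80 = 300
  disc 6: 220 + 70 = 290
  disc 7: 210 = 210
  disc 8: 190 = 190
  disc 9: 160 = 160
This matches the lower bound, so 9 is optimal.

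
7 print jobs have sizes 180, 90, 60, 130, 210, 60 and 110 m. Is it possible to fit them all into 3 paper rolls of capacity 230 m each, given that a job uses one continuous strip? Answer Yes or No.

No

Total = 840 m; ⌈840/230⌉ = 4.
At least 4 paper rolls are required, but only 3 are allowed.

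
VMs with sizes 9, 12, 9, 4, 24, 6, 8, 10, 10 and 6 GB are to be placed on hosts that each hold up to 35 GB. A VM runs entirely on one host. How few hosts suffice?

3

Total = 24 + 12 + 10 + 10 + 9 + 9 + 8 + 6 + 6 + 4 = 98 GB.
Lower bound: ⌈98/35⌉ = 3 hosts.
A packing using 3 hosts:
  host 1: 24 + 10 = 34
  host 2: 12 + 10 + 9 + 4 = 35
  host 3: 9 + 8 + 6 + 6 = 29
This matches the lower bound, so 3 is optimal.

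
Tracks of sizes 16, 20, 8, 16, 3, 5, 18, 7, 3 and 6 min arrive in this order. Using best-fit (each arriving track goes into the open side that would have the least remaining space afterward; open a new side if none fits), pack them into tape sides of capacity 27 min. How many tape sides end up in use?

4

  16 → side 1 (new)  [load 16/27]
  20 → side 2 (new)  [load 20/27]
  8 → side 1  [load 24/27]
  16 → side 3 (new)  [load 16/27]
  3 → side 1  [load 27/27]
  5 → side 2  [load 25/27]
  18 → side 4 (new)  [load 18/27]
  7 → side 4  [load 25/27]
  3 → side 3  [load 19/27]
  6 → side 3  [load 25/27]
4 tape sides opened.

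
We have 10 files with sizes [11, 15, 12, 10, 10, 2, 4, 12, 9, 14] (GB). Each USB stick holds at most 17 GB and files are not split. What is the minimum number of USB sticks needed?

Total = 15 + 14 + 12 + 12 + 11 + 10 + 10 + 9 + 4 + 2 = 99 GB.
Lower bound: ⌈99/17⌉ = 6 USB sticks.
Also, 8 files each exceed 17/2 GB, and no two of those can share a USB stick, so at least 8 USB sticks are needed.
A packing using 8 USB sticks:
  USB stick 1: 15 + 2 = 17
  USB stick 2: 14 = 14
  USB stick 3: 12 + 4 = 16
  USB stick 4: 12 = 12
  USB stick 5: 11 = 11
  USB stick 6: 10 = 10
  USB stick 7: 10 = 10
  USB stick 8: 9 = 9
This matches the lower bound, so 8 is optimal.

8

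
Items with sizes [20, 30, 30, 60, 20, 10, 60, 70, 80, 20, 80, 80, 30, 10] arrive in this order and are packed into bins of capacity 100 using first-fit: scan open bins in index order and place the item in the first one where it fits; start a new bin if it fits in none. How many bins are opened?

7

  20 → bin 1 (new)  [load 20/100]
  30 → bin 1  [load 50/100]
  30 → bin 1  [load 80/100]
  60 → bin 2 (new)  [load 60/100]
  20 → bin 1  [load 100/100]
  10 → bin 2  [load 70/100]
  60 → bin 3 (new)  [load 60/100]
  70 → bin 4 (new)  [load 70/100]
  80 → bin 5 (new)  [load 80/100]
  20 → bin 2  [load 90/100]
  80 → bin 6 (new)  [load 80/100]
  80 → bin 7 (new)  [load 80/100]
  30 → bin 3  [load 90/100]
  10 → bin 2  [load 100/100]
7 bins opened.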